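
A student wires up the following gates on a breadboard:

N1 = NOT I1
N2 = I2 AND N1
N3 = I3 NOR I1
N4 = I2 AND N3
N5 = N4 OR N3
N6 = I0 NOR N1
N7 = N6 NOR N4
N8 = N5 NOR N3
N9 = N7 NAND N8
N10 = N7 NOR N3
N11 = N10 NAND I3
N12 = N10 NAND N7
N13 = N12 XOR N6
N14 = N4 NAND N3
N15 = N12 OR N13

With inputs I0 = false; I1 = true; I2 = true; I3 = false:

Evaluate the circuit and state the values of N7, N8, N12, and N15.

N7 = false, N8 = true, N12 = true, N15 = true

N1 = NOT I1 = NOT true = false
N3 = I3 NOR I1 = false NOR true = false
N4 = I2 AND N3 = true AND false = false
N5 = N4 OR N3 = false OR false = false
N6 = I0 NOR N1 = false NOR false = true
N7 = N6 NOR N4 = true NOR false = false
N8 = N5 NOR N3 = false NOR false = true
N10 = N7 NOR N3 = false NOR false = true
N12 = N10 NAND N7 = true NAND false = true
N13 = N12 XOR N6 = true XOR true = false
N15 = N12 OR N13 = true OR false = true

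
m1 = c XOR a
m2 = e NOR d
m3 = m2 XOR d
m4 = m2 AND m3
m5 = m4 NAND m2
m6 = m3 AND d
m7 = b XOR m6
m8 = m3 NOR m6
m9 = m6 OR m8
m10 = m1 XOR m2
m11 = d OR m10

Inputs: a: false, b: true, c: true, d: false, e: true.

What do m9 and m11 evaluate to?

m9 = true, m11 = true

m1 = c XOR a = true XOR false = true
m2 = e NOR d = true NOR false = false
m3 = m2 XOR d = false XOR false = false
m6 = m3 AND d = false AND false = false
m8 = m3 NOR m6 = false NOR false = true
m9 = m6 OR m8 = false OR true = true
m10 = m1 XOR m2 = true XOR false = true
m11 = d OR m10 = false OR true = true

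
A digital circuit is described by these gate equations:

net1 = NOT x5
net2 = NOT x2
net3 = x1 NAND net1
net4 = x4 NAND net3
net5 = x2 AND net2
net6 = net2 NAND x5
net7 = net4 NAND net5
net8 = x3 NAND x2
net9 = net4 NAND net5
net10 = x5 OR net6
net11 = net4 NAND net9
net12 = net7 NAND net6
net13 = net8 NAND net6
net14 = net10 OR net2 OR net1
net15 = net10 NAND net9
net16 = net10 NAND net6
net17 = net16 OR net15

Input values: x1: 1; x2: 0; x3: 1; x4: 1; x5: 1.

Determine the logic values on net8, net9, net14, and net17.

net1 = NOT x5 = NOT 1 = 0
net2 = NOT x2 = NOT 0 = 1
net3 = x1 NAND net1 = 1 NAND 0 = 1
net4 = x4 NAND net3 = 1 NAND 1 = 0
net5 = x2 AND net2 = 0 AND 1 = 0
net6 = net2 NAND x5 = 1 NAND 1 = 0
net8 = x3 NAND x2 = 1 NAND 0 = 1
net9 = net4 NAND net5 = 0 NAND 0 = 1
net10 = x5 OR net6 = 1 OR 0 = 1
net14 = net10 OR net2 OR net1 = 1 OR 1 OR 0 = 1
net15 = net10 NAND net9 = 1 NAND 1 = 0
net16 = net10 NAND net6 = 1 NAND 0 = 1
net17 = net16 OR net15 = 1 OR 0 = 1

net8 = 1, net9 = 1, net14 = 1, net17 = 1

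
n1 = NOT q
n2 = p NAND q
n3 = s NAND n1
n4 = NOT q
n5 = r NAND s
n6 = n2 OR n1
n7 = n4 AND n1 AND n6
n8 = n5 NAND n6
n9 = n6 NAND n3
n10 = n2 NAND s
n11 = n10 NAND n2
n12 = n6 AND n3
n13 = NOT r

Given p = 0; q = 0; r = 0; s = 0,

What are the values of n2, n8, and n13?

n2 = 1; n8 = 0; n13 = 1

n1 = NOT q = NOT 0 = 1
n2 = p NAND q = 0 NAND 0 = 1
n5 = r NAND s = 0 NAND 0 = 1
n6 = n2 OR n1 = 1 OR 1 = 1
n8 = n5 NAND n6 = 1 NAND 1 = 0
n13 = NOT r = NOT 0 = 1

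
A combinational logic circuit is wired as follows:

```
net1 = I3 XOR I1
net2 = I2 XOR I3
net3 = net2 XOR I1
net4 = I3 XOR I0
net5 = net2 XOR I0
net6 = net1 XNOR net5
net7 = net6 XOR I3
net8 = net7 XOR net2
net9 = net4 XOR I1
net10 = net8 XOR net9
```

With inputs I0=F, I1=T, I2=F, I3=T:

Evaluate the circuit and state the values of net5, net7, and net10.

net5 = T, net7 = T, net10 = F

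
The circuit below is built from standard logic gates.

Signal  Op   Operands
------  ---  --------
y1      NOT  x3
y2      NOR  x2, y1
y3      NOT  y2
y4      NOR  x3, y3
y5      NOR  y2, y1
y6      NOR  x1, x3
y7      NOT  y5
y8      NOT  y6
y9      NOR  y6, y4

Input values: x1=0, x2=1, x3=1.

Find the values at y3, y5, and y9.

y3 = 1  y5 = 1  y9 = 1

y1 = NOT x3 = NOT 1 = 0
y2 = x2 NOR y1 = 1 NOR 0 = 0
y3 = NOT y2 = NOT 0 = 1
y4 = x3 NOR y3 = 1 NOR 1 = 0
y5 = y2 NOR y1 = 0 NOR 0 = 1
y6 = x1 NOR x3 = 0 NOR 1 = 0
y9 = y6 NOR y4 = 0 NOR 0 = 1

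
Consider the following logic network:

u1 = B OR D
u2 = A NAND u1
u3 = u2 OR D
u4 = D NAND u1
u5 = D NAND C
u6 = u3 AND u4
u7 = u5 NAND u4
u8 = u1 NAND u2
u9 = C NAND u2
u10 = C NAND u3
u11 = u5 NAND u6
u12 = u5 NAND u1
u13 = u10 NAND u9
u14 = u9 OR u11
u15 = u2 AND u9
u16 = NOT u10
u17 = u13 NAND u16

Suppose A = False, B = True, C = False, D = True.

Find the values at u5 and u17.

u1 = B OR D = True OR True = True
u2 = A NAND u1 = False NAND True = True
u3 = u2 OR D = True OR True = True
u5 = D NAND C = True NAND False = True
u9 = C NAND u2 = False NAND True = True
u10 = C NAND u3 = False NAND True = True
u13 = u10 NAND u9 = True NAND True = False
u16 = NOT u10 = NOT True = False
u17 = u13 NAND u16 = False NAND False = True

u5 = True; u17 = True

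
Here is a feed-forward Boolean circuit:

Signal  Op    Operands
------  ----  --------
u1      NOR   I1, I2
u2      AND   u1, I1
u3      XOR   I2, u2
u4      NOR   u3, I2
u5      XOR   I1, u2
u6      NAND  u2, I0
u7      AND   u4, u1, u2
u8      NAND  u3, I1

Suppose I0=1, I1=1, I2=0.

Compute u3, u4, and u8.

u3 = 0  u4 = 1  u8 = 1

u1 = I1 NOR I2 = 1 NOR 0 = 0
u2 = u1 AND I1 = 0 AND 1 = 0
u3 = I2 XOR u2 = 0 XOR 0 = 0
u4 = u3 NOR I2 = 0 NOR 0 = 1
u8 = u3 NAND I1 = 0 NAND 1 = 1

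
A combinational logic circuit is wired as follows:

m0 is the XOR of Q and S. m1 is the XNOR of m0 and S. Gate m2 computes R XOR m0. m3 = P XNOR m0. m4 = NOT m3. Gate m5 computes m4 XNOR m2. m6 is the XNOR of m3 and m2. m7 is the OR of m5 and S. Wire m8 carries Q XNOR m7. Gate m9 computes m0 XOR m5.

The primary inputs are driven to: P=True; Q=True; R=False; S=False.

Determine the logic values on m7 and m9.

m0 = Q XOR S = True XOR False = True
m2 = R XOR m0 = False XOR True = True
m3 = P XNOR m0 = True XNOR True = True
m4 = NOT m3 = NOT True = False
m5 = m4 XNOR m2 = False XNOR True = False
m7 = m5 OR S = False OR False = False
m9 = m0 XOR m5 = True XOR False = True

m7 = False, m9 = True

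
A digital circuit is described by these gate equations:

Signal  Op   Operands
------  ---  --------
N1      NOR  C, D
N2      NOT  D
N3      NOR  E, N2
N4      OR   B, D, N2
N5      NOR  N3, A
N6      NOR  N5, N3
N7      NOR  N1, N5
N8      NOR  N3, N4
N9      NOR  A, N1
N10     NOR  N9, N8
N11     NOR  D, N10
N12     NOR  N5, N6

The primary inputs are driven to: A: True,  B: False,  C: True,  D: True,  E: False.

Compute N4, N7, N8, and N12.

N1 = C NOR D = True NOR True = False
N2 = NOT D = NOT True = False
N3 = E NOR N2 = False NOR False = True
N4 = B OR D OR N2 = False OR True OR False = True
N5 = N3 NOR A = True NOR True = False
N6 = N5 NOR N3 = False NOR True = False
N7 = N1 NOR N5 = False NOR False = True
N8 = N3 NOR N4 = True NOR True = False
N12 = N5 NOR N6 = False NOR False = True

N4 = True, N7 = True, N8 = False, N12 = True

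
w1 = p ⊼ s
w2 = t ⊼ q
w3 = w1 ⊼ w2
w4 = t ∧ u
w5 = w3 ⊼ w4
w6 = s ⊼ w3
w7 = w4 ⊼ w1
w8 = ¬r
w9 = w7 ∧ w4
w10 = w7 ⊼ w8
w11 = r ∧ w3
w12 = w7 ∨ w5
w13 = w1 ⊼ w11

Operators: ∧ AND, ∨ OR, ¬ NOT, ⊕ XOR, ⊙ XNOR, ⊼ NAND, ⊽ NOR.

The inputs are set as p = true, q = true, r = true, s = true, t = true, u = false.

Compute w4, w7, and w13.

w4 = false; w7 = true; w13 = true

w1 = p NAND s = true NAND true = false
w2 = t NAND q = true NAND true = false
w3 = w1 NAND w2 = false NAND false = true
w4 = t AND u = true AND false = false
w7 = w4 NAND w1 = false NAND false = true
w11 = r AND w3 = true AND true = true
w13 = w1 NAND w11 = false NAND true = true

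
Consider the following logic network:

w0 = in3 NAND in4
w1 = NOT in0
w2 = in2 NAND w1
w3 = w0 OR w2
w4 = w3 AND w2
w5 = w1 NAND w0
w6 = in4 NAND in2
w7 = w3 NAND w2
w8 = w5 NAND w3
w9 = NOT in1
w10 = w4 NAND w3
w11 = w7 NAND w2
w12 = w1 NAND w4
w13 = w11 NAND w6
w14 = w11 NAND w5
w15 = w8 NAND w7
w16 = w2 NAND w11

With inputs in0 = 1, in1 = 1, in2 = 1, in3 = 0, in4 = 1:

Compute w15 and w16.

w0 = in3 NAND in4 = 0 NAND 1 = 1
w1 = NOT in0 = NOT 1 = 0
w2 = in2 NAND w1 = 1 NAND 0 = 1
w3 = w0 OR w2 = 1 OR 1 = 1
w5 = w1 NAND w0 = 0 NAND 1 = 1
w7 = w3 NAND w2 = 1 NAND 1 = 0
w8 = w5 NAND w3 = 1 NAND 1 = 0
w11 = w7 NAND w2 = 0 NAND 1 = 1
w15 = w8 NAND w7 = 0 NAND 0 = 1
w16 = w2 NAND w11 = 1 NAND 1 = 0

w15 = 1, w16 = 0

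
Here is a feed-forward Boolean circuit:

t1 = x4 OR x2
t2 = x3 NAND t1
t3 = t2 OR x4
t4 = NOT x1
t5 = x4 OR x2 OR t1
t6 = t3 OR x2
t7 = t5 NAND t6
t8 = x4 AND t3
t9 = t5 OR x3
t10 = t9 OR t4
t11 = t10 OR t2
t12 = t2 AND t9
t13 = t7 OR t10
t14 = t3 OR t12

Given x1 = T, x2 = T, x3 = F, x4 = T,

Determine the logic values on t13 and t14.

t1 = x4 OR x2 = T OR T = T
t2 = x3 NAND t1 = F NAND T = T
t3 = t2 OR x4 = T OR T = T
t4 = NOT x1 = NOT T = F
t5 = x4 OR x2 OR t1 = T OR T OR T = T
t6 = t3 OR x2 = T OR T = T
t7 = t5 NAND t6 = T NAND T = F
t9 = t5 OR x3 = T OR F = T
t10 = t9 OR t4 = T OR F = T
t12 = t2 AND t9 = T AND T = T
t13 = t7 OR t10 = F OR T = T
t14 = t3 OR t12 = T OR T = T

t13 = T; t14 = T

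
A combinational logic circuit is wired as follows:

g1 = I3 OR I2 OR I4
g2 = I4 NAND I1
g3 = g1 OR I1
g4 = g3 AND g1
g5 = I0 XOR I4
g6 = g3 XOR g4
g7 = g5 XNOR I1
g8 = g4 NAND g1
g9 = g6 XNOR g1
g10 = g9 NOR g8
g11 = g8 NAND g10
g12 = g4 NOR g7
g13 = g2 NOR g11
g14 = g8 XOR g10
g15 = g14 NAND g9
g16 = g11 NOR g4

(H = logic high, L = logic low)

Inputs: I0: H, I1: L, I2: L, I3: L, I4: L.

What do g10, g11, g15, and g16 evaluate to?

g10 = L, g11 = H, g15 = L, g16 = L

g1 = I3 OR I2 OR I4 = L OR L OR L = L
g3 = g1 OR I1 = L OR L = L
g4 = g3 AND g1 = L AND L = L
g6 = g3 XOR g4 = L XOR L = L
g8 = g4 NAND g1 = L NAND L = H
g9 = g6 XNOR g1 = L XNOR L = H
g10 = g9 NOR g8 = H NOR H = L
g11 = g8 NAND g10 = H NAND L = H
g14 = g8 XOR g10 = H XOR L = H
g15 = g14 NAND g9 = H NAND H = L
g16 = g11 NOR g4 = H NOR L = L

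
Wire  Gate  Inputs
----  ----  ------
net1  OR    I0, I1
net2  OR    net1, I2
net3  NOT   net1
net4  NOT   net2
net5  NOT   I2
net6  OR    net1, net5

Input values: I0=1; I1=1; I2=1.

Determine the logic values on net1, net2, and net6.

net1 = I0 OR I1 = 1 OR 1 = 1
net2 = net1 OR I2 = 1 OR 1 = 1
net5 = NOT I2 = NOT 1 = 0
net6 = net1 OR net5 = 1 OR 0 = 1

net1 = 1, net2 = 1, net6 = 1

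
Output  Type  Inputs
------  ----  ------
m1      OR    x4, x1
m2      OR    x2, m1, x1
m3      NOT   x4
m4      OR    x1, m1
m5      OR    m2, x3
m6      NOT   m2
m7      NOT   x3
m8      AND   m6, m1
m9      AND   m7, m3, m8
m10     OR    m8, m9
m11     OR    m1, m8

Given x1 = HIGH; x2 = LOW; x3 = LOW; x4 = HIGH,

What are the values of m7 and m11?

m1 = x4 OR x1 = HIGH OR HIGH = HIGH
m2 = x2 OR m1 OR x1 = LOW OR HIGH OR HIGH = HIGH
m6 = NOT m2 = NOT HIGH = LOW
m7 = NOT x3 = NOT LOW = HIGH
m8 = m6 AND m1 = LOW AND HIGH = LOW
m11 = m1 OR m8 = HIGH OR LOW = HIGH

m7 = HIGH; m11 = HIGH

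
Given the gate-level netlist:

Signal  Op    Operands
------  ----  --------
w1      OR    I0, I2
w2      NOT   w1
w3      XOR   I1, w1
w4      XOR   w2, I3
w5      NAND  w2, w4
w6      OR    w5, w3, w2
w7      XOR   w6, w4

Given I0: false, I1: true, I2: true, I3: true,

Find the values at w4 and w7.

w4 = true, w7 = false

w1 = I0 OR I2 = false OR true = true
w2 = NOT w1 = NOT true = false
w3 = I1 XOR w1 = true XOR true = false
w4 = w2 XOR I3 = false XOR true = true
w5 = w2 NAND w4 = false NAND true = true
w6 = w5 OR w3 OR w2 = true OR false OR false = true
w7 = w6 XOR w4 = true XOR true = false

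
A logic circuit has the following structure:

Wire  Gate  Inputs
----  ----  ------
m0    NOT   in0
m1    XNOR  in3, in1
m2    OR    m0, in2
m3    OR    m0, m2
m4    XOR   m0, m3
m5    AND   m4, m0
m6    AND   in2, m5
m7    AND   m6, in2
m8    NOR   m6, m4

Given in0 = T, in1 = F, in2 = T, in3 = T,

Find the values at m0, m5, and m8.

m0 = NOT in0 = NOT T = F
m2 = m0 OR in2 = F OR T = T
m3 = m0 OR m2 = F OR T = T
m4 = m0 XOR m3 = F XOR T = T
m5 = m4 AND m0 = T AND F = F
m6 = in2 AND m5 = T AND F = F
m8 = m6 NOR m4 = F NOR T = F

m0 = F  m5 = F  m8 = F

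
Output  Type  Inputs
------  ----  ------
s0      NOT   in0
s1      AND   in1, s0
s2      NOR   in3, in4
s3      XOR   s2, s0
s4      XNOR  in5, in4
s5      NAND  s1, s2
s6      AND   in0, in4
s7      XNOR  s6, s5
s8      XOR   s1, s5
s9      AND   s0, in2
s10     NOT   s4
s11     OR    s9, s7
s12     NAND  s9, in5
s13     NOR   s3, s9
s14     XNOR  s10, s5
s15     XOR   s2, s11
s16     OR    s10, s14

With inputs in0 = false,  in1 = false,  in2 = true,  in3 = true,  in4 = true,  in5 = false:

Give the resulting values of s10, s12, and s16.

s0 = NOT in0 = NOT false = true
s1 = in1 AND s0 = false AND true = false
s2 = in3 NOR in4 = true NOR true = false
s4 = in5 XNOR in4 = false XNOR true = false
s5 = s1 NAND s2 = false NAND false = true
s9 = s0 AND in2 = true AND true = true
s10 = NOT s4 = NOT false = true
s12 = s9 NAND in5 = true NAND false = true
s14 = s10 XNOR s5 = true XNOR true = true
s16 = s10 OR s14 = true OR true = true

s10 = true; s12 = true; s16 = true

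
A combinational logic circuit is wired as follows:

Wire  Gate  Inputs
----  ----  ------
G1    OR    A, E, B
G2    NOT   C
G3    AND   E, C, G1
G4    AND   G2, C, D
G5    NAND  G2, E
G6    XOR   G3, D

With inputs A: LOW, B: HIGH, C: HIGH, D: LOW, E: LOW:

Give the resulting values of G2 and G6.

G2 = LOW  G6 = LOW

G1 = A OR E OR B = LOW OR LOW OR HIGH = HIGH
G2 = NOT C = NOT HIGH = LOW
G3 = E AND C AND G1 = LOW AND HIGH AND HIGH = LOW
G6 = G3 XOR D = LOW XOR LOW = LOW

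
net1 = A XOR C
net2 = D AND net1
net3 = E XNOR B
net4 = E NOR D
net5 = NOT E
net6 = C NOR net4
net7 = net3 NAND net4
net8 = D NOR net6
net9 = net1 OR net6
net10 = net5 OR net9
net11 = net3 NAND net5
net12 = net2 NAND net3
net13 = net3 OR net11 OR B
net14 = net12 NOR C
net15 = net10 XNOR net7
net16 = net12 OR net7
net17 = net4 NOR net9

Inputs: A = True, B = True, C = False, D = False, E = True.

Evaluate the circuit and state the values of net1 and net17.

net1 = A XOR C = True XOR False = True
net4 = E NOR D = True NOR False = False
net6 = C NOR net4 = False NOR False = True
net9 = net1 OR net6 = True OR True = True
net17 = net4 NOR net9 = False NOR True = False

net1 = True  net17 = False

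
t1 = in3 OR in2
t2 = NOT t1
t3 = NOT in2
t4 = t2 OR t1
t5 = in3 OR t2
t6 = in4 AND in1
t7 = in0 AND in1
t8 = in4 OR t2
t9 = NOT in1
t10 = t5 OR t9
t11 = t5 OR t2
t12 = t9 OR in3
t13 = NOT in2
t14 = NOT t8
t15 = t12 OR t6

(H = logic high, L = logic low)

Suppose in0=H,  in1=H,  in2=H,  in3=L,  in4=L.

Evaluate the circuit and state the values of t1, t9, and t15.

t1 = in3 OR in2 = L OR H = H
t6 = in4 AND in1 = L AND H = L
t9 = NOT in1 = NOT H = L
t12 = t9 OR in3 = L OR L = L
t15 = t12 OR t6 = L OR L = L

t1 = H  t9 = L  t15 = L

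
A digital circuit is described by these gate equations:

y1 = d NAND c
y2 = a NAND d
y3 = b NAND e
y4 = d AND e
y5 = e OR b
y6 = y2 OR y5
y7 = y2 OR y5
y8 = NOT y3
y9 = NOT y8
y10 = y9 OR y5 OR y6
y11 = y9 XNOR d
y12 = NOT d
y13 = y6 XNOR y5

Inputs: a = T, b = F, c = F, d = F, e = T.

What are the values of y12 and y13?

y2 = a NAND d = T NAND F = T
y5 = e OR b = T OR F = T
y6 = y2 OR y5 = T OR T = T
y12 = NOT d = NOT F = T
y13 = y6 XNOR y5 = T XNOR T = T

y12 = T  y13 = T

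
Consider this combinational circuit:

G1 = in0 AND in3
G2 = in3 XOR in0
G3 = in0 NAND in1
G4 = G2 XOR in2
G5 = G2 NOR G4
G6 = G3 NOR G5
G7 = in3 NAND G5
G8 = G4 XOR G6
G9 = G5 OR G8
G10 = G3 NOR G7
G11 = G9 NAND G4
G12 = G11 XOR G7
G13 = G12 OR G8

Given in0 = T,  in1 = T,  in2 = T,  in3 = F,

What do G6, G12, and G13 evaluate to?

G2 = in3 XOR in0 = F XOR T = T
G3 = in0 NAND in1 = T NAND T = F
G4 = G2 XOR in2 = T XOR T = F
G5 = G2 NOR G4 = T NOR F = F
G6 = G3 NOR G5 = F NOR F = T
G7 = in3 NAND G5 = F NAND F = T
G8 = G4 XOR G6 = F XOR T = T
G9 = G5 OR G8 = F OR T = T
G11 = G9 NAND G4 = T NAND F = T
G12 = G11 XOR G7 = T XOR T = F
G13 = G12 OR G8 = F OR T = T

G6 = T  G12 = F  G13 = T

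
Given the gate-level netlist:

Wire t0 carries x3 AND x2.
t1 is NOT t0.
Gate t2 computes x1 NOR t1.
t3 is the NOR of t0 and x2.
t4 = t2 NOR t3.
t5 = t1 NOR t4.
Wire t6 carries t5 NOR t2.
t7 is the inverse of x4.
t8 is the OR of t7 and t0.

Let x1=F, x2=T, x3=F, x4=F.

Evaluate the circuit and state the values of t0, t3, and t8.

t0 = x3 AND x2 = F AND T = F
t3 = t0 NOR x2 = F NOR T = F
t7 = NOT x4 = NOT F = T
t8 = t7 OR t0 = T OR F = T

t0 = F; t3 = F; t8 = T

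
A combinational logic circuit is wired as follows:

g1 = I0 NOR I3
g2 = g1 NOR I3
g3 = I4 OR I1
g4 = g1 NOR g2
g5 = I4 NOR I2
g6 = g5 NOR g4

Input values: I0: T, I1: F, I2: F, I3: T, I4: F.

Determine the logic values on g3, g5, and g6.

g1 = I0 NOR I3 = T NOR T = F
g2 = g1 NOR I3 = F NOR T = F
g3 = I4 OR I1 = F OR F = F
g4 = g1 NOR g2 = F NOR F = T
g5 = I4 NOR I2 = F NOR F = T
g6 = g5 NOR g4 = T NOR T = F

g3 = F, g5 = T, g6 = F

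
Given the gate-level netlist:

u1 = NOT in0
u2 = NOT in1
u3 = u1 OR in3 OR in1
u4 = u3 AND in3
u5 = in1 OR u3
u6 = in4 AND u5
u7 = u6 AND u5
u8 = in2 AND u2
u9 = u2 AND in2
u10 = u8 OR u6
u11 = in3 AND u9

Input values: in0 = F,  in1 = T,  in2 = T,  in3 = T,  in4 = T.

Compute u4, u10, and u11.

u1 = NOT in0 = NOT F = T
u2 = NOT in1 = NOT T = F
u3 = u1 OR in3 OR in1 = T OR T OR T = T
u4 = u3 AND in3 = T AND T = T
u5 = in1 OR u3 = T OR T = T
u6 = in4 AND u5 = T AND T = T
u8 = in2 AND u2 = T AND F = F
u9 = u2 AND in2 = F AND T = F
u10 = u8 OR u6 = F OR T = T
u11 = in3 AND u9 = T AND F = F

u4 = T; u10 = T; u11 = F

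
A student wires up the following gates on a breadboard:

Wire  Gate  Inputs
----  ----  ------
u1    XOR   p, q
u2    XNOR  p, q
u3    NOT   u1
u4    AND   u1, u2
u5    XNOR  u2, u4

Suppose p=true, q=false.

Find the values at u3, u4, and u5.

u3 = false; u4 = false; u5 = true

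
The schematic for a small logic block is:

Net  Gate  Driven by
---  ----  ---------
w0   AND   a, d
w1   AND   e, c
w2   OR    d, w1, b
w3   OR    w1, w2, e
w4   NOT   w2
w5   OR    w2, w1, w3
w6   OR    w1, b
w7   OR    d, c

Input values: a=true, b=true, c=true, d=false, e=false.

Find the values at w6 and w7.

w6 = true; w7 = true

w1 = e AND c = false AND true = false
w6 = w1 OR b = false OR true = true
w7 = d OR c = false OR true = true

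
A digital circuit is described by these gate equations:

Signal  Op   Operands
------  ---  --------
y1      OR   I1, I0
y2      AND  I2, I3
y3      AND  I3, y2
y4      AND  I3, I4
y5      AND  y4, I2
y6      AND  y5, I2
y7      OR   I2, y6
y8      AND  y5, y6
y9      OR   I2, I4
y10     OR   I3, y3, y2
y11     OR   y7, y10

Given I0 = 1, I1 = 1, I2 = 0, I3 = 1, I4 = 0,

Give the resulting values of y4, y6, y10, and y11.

y4 = 0, y6 = 0, y10 = 1, y11 = 1

y2 = I2 AND I3 = 0 AND 1 = 0
y3 = I3 AND y2 = 1 AND 0 = 0
y4 = I3 AND I4 = 1 AND 0 = 0
y5 = y4 AND I2 = 0 AND 0 = 0
y6 = y5 AND I2 = 0 AND 0 = 0
y7 = I2 OR y6 = 0 OR 0 = 0
y10 = I3 OR y3 OR y2 = 1 OR 0 OR 0 = 1
y11 = y7 OR y10 = 0 OR 1 = 1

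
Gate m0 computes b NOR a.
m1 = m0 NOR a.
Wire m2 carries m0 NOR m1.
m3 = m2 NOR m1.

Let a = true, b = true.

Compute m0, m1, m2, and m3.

m0 = false  m1 = false  m2 = true  m3 = false

m0 = b NOR a = true NOR true = false
m1 = m0 NOR a = false NOR true = false
m2 = m0 NOR m1 = false NOR false = true
m3 = m2 NOR m1 = true NOR false = false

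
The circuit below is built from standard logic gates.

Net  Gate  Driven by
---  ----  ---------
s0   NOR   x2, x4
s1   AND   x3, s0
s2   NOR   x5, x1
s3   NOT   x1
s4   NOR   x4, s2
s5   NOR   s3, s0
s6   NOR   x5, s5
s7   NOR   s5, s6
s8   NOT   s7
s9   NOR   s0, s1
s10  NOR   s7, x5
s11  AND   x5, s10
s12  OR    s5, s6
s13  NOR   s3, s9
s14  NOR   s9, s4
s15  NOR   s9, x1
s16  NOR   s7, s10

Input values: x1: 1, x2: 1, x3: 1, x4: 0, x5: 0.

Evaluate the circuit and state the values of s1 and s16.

s0 = x2 NOR x4 = 1 NOR 0 = 0
s1 = x3 AND s0 = 1 AND 0 = 0
s3 = NOT x1 = NOT 1 = 0
s5 = s3 NOR s0 = 0 NOR 0 = 1
s6 = x5 NOR s5 = 0 NOR 1 = 0
s7 = s5 NOR s6 = 1 NOR 0 = 0
s10 = s7 NOR x5 = 0 NOR 0 = 1
s16 = s7 NOR s10 = 0 NOR 1 = 0

s1 = 0  s16 = 0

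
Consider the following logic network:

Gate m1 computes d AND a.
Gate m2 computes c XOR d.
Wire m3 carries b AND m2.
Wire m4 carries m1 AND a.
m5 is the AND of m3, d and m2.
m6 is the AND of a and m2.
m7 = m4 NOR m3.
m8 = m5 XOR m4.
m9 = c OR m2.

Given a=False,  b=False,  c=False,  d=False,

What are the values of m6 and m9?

m6 = False, m9 = False

m2 = c XOR d = False XOR False = False
m6 = a AND m2 = False AND False = False
m9 = c OR m2 = False OR False = False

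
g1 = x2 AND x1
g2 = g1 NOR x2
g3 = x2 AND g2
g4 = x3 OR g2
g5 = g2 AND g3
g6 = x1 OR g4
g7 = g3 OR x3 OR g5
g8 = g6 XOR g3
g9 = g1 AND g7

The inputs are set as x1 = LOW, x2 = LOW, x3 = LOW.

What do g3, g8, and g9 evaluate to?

g3 = LOW  g8 = HIGH  g9 = LOW

g1 = x2 AND x1 = LOW AND LOW = LOW
g2 = g1 NOR x2 = LOW NOR LOW = HIGH
g3 = x2 AND g2 = LOW AND HIGH = LOW
g4 = x3 OR g2 = LOW OR HIGH = HIGH
g5 = g2 AND g3 = HIGH AND LOW = LOW
g6 = x1 OR g4 = LOW OR HIGH = HIGH
g7 = g3 OR x3 OR g5 = LOW OR LOW OR LOW = LOW
g8 = g6 XOR g3 = HIGH XOR LOW = HIGH
g9 = g1 AND g7 = LOW AND LOW = LOW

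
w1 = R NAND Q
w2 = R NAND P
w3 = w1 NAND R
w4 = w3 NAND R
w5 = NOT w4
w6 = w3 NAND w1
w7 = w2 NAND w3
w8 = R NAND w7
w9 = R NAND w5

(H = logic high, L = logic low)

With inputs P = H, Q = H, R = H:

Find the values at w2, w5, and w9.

w2 = L, w5 = H, w9 = L

w1 = R NAND Q = H NAND H = L
w2 = R NAND P = H NAND H = L
w3 = w1 NAND R = L NAND H = H
w4 = w3 NAND R = H NAND H = L
w5 = NOT w4 = NOT L = H
w9 = R NAND w5 = H NAND H = L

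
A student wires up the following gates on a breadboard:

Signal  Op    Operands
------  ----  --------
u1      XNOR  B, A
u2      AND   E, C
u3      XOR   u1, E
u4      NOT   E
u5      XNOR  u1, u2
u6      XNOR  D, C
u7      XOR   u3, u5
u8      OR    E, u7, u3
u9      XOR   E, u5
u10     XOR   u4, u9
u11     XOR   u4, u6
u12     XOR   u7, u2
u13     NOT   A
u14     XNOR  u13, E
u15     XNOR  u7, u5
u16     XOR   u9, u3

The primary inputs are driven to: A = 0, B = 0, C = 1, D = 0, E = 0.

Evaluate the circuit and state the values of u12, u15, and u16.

u12 = 1, u15 = 0, u16 = 1

u1 = B XNOR A = 0 XNOR 0 = 1
u2 = E AND C = 0 AND 1 = 0
u3 = u1 XOR E = 1 XOR 0 = 1
u5 = u1 XNOR u2 = 1 XNOR 0 = 0
u7 = u3 XOR u5 = 1 XOR 0 = 1
u9 = E XOR u5 = 0 XOR 0 = 0
u12 = u7 XOR u2 = 1 XOR 0 = 1
u15 = u7 XNOR u5 = 1 XNOR 0 = 0
u16 = u9 XOR u3 = 0 XOR 1 = 1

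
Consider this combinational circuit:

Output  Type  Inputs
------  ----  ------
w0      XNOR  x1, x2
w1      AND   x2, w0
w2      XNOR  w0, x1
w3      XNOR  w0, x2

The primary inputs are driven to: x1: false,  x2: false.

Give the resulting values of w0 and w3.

w0 = true, w3 = false

w0 = x1 XNOR x2 = false XNOR false = true
w3 = w0 XNOR x2 = true XNOR false = false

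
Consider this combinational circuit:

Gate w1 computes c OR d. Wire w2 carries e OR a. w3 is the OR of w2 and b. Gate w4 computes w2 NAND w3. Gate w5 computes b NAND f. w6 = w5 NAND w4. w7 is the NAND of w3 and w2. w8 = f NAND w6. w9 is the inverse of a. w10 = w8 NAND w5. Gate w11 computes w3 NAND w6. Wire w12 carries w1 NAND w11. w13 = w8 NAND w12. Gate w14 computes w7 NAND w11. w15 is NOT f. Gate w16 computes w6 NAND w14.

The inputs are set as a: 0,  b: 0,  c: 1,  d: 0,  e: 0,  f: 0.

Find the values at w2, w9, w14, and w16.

w2 = e OR a = 0 OR 0 = 0
w3 = w2 OR b = 0 OR 0 = 0
w4 = w2 NAND w3 = 0 NAND 0 = 1
w5 = b NAND f = 0 NAND 0 = 1
w6 = w5 NAND w4 = 1 NAND 1 = 0
w7 = w3 NAND w2 = 0 NAND 0 = 1
w9 = NOT a = NOT 0 = 1
w11 = w3 NAND w6 = 0 NAND 0 = 1
w14 = w7 NAND w11 = 1 NAND 1 = 0
w16 = w6 NAND w14 = 0 NAND 0 = 1

w2 = 0, w9 = 1, w14 = 0, w16 = 1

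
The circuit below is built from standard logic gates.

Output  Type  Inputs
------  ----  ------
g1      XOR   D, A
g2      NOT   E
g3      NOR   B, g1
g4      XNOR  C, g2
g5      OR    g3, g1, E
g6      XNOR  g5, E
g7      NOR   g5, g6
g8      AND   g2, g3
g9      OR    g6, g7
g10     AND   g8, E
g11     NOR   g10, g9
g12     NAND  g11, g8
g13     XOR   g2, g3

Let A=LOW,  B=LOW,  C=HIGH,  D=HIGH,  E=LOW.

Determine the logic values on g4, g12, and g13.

g1 = D XOR A = HIGH XOR LOW = HIGH
g2 = NOT E = NOT LOW = HIGH
g3 = B NOR g1 = LOW NOR HIGH = LOW
g4 = C XNOR g2 = HIGH XNOR HIGH = HIGH
g5 = g3 OR g1 OR E = LOW OR HIGH OR LOW = HIGH
g6 = g5 XNOR E = HIGH XNOR LOW = LOW
g7 = g5 NOR g6 = HIGH NOR LOW = LOW
g8 = g2 AND g3 = HIGH AND LOW = LOW
g9 = g6 OR g7 = LOW OR LOW = LOW
g10 = g8 AND E = LOW AND LOW = LOW
g11 = g10 NOR g9 = LOW NOR LOW = HIGH
g12 = g11 NAND g8 = HIGH NAND LOW = HIGH
g13 = g2 XOR g3 = HIGH XOR LOW = HIGH

g4 = HIGH  g12 = HIGH  g13 = HIGH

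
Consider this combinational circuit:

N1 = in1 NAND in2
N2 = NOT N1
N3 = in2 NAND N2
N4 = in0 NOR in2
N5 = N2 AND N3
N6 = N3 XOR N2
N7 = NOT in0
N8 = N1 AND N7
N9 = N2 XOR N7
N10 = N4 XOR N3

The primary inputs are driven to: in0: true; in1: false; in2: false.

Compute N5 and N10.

N5 = false, N10 = true

N1 = in1 NAND in2 = false NAND false = true
N2 = NOT N1 = NOT true = false
N3 = in2 NAND N2 = false NAND false = true
N4 = in0 NOR in2 = true NOR false = false
N5 = N2 AND N3 = false AND true = false
N10 = N4 XOR N3 = false XOR true = true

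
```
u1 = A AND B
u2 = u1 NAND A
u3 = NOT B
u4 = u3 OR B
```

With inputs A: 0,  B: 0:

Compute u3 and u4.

u3 = NOT B = NOT 0 = 1
u4 = u3 OR B = 1 OR 0 = 1

u3 = 1, u4 = 1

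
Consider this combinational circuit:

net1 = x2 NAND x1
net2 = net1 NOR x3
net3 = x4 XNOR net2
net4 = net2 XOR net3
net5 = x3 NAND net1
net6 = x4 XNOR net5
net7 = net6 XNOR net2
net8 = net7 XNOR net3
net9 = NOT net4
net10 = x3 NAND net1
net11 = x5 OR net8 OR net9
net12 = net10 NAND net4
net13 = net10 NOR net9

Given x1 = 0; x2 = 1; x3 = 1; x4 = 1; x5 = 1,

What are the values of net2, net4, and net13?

net1 = x2 NAND x1 = 1 NAND 0 = 1
net2 = net1 NOR x3 = 1 NOR 1 = 0
net3 = x4 XNOR net2 = 1 XNOR 0 = 0
net4 = net2 XOR net3 = 0 XOR 0 = 0
net9 = NOT net4 = NOT 0 = 1
net10 = x3 NAND net1 = 1 NAND 1 = 0
net13 = net10 NOR net9 = 0 NOR 1 = 0

net2 = 0, net4 = 0, net13 = 0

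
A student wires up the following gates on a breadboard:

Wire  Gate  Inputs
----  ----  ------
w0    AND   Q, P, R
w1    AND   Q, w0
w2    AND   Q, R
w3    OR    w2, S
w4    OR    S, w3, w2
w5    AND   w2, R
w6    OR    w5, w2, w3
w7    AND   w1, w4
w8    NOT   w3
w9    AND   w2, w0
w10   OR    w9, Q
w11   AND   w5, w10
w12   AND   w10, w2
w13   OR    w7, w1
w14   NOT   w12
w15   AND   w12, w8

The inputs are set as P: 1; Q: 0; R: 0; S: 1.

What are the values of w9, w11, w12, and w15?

w0 = Q AND P AND R = 0 AND 1 AND 0 = 0
w2 = Q AND R = 0 AND 0 = 0
w3 = w2 OR S = 0 OR 1 = 1
w5 = w2 AND R = 0 AND 0 = 0
w8 = NOT w3 = NOT 1 = 0
w9 = w2 AND w0 = 0 AND 0 = 0
w10 = w9 OR Q = 0 OR 0 = 0
w11 = w5 AND w10 = 0 AND 0 = 0
w12 = w10 AND w2 = 0 AND 0 = 0
w15 = w12 AND w8 = 0 AND 0 = 0

w9 = 0; w11 = 0; w12 = 0; w15 = 0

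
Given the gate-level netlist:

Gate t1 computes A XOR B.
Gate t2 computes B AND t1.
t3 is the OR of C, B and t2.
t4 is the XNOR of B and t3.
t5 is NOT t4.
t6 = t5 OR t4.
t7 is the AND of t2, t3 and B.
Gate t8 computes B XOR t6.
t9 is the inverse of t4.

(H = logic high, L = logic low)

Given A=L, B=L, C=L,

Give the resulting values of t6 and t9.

t6 = H, t9 = L

t1 = A XOR B = L XOR L = L
t2 = B AND t1 = L AND L = L
t3 = C OR B OR t2 = L OR L OR L = L
t4 = B XNOR t3 = L XNOR L = H
t5 = NOT t4 = NOT H = L
t6 = t5 OR t4 = L OR H = H
t9 = NOT t4 = NOT H = L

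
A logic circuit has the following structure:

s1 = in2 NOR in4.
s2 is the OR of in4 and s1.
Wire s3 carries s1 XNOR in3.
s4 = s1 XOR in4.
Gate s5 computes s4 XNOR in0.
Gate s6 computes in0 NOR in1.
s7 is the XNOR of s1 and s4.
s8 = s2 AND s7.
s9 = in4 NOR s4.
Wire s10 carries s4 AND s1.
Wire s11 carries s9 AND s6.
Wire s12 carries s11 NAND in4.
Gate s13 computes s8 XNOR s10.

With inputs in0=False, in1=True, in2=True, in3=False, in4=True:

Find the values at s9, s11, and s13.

s9 = False; s11 = False; s13 = True

s1 = in2 NOR in4 = True NOR True = False
s2 = in4 OR s1 = True OR False = True
s4 = s1 XOR in4 = False XOR True = True
s6 = in0 NOR in1 = False NOR True = False
s7 = s1 XNOR s4 = False XNOR True = False
s8 = s2 AND s7 = True AND False = False
s9 = in4 NOR s4 = True NOR True = False
s10 = s4 AND s1 = True AND False = False
s11 = s9 AND s6 = False AND False = False
s13 = s8 XNOR s10 = False XNOR False = True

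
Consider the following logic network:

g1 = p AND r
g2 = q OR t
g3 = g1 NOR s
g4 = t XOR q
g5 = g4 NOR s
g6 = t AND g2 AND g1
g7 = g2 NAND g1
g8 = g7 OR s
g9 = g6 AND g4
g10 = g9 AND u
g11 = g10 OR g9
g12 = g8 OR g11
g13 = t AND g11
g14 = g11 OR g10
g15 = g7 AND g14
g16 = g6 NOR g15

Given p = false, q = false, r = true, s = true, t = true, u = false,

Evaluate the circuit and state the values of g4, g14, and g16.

g4 = true; g14 = false; g16 = true

g1 = p AND r = false AND true = false
g2 = q OR t = false OR true = true
g4 = t XOR q = true XOR false = true
g6 = t AND g2 AND g1 = true AND true AND false = false
g7 = g2 NAND g1 = true NAND false = true
g9 = g6 AND g4 = false AND true = false
g10 = g9 AND u = false AND false = false
g11 = g10 OR g9 = false OR false = false
g14 = g11 OR g10 = false OR false = false
g15 = g7 AND g14 = true AND false = false
g16 = g6 NOR g15 = false NOR false = true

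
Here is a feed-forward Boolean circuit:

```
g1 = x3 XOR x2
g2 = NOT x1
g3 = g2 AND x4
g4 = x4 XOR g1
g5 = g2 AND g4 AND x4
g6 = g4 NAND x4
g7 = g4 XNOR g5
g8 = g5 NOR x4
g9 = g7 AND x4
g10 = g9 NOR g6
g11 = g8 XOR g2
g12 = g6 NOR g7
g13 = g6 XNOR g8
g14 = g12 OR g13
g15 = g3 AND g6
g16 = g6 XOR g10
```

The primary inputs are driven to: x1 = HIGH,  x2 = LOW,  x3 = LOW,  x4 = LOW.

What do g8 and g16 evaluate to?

g8 = HIGH  g16 = HIGH

g1 = x3 XOR x2 = LOW XOR LOW = LOW
g2 = NOT x1 = NOT HIGH = LOW
g4 = x4 XOR g1 = LOW XOR LOW = LOW
g5 = g2 AND g4 AND x4 = LOW AND LOW AND LOW = LOW
g6 = g4 NAND x4 = LOW NAND LOW = HIGH
g7 = g4 XNOR g5 = LOW XNOR LOW = HIGH
g8 = g5 NOR x4 = LOW NOR LOW = HIGH
g9 = g7 AND x4 = HIGH AND LOW = LOW
g10 = g9 NOR g6 = LOW NOR HIGH = LOW
g16 = g6 XOR g10 = HIGH XOR LOW = HIGH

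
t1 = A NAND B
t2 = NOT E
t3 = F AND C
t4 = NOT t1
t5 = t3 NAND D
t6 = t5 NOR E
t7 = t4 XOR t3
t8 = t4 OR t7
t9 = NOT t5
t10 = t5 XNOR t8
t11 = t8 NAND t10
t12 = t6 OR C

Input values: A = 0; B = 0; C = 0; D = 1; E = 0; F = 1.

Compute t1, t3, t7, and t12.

t1 = A NAND B = 0 NAND 0 = 1
t3 = F AND C = 1 AND 0 = 0
t4 = NOT t1 = NOT 1 = 0
t5 = t3 NAND D = 0 NAND 1 = 1
t6 = t5 NOR E = 1 NOR 0 = 0
t7 = t4 XOR t3 = 0 XOR 0 = 0
t12 = t6 OR C = 0 OR 0 = 0

t1 = 1  t3 = 0  t7 = 0  t12 = 0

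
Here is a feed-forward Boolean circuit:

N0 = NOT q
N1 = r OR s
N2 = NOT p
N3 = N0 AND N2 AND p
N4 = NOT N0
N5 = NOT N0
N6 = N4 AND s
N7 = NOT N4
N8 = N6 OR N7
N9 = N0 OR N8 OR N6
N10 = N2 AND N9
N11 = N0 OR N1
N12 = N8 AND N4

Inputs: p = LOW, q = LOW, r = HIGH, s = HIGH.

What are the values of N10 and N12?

N10 = HIGH, N12 = LOW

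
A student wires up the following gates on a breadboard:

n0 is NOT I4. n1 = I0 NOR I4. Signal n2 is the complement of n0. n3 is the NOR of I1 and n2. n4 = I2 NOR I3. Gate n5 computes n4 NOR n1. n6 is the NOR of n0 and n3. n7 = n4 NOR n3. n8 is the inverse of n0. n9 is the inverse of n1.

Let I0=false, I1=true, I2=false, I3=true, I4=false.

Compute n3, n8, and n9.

n0 = NOT I4 = NOT false = true
n1 = I0 NOR I4 = false NOR false = true
n2 = NOT n0 = NOT true = false
n3 = I1 NOR n2 = true NOR false = false
n8 = NOT n0 = NOT true = false
n9 = NOT n1 = NOT true = false

n3 = false  n8 = false  n9 = false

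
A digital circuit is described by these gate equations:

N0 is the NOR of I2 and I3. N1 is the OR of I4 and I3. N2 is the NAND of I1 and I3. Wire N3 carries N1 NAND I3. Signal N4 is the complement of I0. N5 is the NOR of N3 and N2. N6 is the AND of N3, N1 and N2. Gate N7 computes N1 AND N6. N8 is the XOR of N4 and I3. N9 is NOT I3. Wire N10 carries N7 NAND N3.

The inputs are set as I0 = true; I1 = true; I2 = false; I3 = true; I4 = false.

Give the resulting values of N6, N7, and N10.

N6 = false  N7 = false  N10 = true

N1 = I4 OR I3 = false OR true = true
N2 = I1 NAND I3 = true NAND true = false
N3 = N1 NAND I3 = true NAND true = false
N6 = N3 AND N1 AND N2 = false AND true AND false = false
N7 = N1 AND N6 = true AND false = false
N10 = N7 NAND N3 = false NAND false = true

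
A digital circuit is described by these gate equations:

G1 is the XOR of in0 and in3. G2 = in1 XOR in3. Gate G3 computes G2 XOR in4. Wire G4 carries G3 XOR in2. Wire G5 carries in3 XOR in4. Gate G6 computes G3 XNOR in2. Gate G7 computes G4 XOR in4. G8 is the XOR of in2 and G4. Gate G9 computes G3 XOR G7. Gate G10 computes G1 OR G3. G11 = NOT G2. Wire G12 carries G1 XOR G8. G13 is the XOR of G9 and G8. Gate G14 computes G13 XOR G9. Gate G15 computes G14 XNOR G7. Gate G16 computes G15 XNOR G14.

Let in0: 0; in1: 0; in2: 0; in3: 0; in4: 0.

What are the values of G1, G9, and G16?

G1 = 0; G9 = 0; G16 = 0

G1 = in0 XOR in3 = 0 XOR 0 = 0
G2 = in1 XOR in3 = 0 XOR 0 = 0
G3 = G2 XOR in4 = 0 XOR 0 = 0
G4 = G3 XOR in2 = 0 XOR 0 = 0
G7 = G4 XOR in4 = 0 XOR 0 = 0
G8 = in2 XOR G4 = 0 XOR 0 = 0
G9 = G3 XOR G7 = 0 XOR 0 = 0
G13 = G9 XOR G8 = 0 XOR 0 = 0
G14 = G13 XOR G9 = 0 XOR 0 = 0
G15 = G14 XNOR G7 = 0 XNOR 0 = 1
G16 = G15 XNOR G14 = 1 XNOR 0 = 0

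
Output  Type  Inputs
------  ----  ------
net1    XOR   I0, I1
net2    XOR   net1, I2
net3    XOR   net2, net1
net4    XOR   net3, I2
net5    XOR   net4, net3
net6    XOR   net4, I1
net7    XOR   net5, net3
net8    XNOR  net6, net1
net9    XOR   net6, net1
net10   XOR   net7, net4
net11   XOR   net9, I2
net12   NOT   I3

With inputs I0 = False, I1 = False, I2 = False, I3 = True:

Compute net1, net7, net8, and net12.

net1 = I0 XOR I1 = False XOR False = False
net2 = net1 XOR I2 = False XOR False = False
net3 = net2 XOR net1 = False XOR False = False
net4 = net3 XOR I2 = False XOR False = False
net5 = net4 XOR net3 = False XOR False = False
net6 = net4 XOR I1 = False XOR False = False
net7 = net5 XOR net3 = False XOR False = False
net8 = net6 XNOR net1 = False XNOR False = True
net12 = NOT I3 = NOT True = False

net1 = False, net7 = False, net8 = True, net12 = False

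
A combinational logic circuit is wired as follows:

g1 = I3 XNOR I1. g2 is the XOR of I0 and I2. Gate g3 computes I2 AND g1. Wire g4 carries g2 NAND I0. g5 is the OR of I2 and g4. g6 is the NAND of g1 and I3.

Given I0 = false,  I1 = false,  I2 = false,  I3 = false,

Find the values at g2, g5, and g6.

g2 = false, g5 = true, g6 = true

g1 = I3 XNOR I1 = false XNOR false = true
g2 = I0 XOR I2 = false XOR false = false
g4 = g2 NAND I0 = false NAND false = true
g5 = I2 OR g4 = false OR true = true
g6 = g1 NAND I3 = true NAND false = true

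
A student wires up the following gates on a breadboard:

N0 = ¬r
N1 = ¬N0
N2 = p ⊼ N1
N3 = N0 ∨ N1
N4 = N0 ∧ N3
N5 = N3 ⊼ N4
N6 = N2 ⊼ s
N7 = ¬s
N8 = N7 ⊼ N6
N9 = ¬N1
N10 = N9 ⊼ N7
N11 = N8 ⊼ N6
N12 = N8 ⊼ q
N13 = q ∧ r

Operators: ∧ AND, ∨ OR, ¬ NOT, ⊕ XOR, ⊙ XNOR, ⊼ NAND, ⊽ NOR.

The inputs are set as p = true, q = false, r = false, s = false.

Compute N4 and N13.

N4 = true  N13 = false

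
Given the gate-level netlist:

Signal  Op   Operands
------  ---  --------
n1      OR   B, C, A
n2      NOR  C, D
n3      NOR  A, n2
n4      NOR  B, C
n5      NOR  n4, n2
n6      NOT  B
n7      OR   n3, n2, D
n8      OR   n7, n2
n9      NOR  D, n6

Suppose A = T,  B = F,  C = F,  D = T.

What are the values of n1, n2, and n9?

n1 = T; n2 = F; n9 = F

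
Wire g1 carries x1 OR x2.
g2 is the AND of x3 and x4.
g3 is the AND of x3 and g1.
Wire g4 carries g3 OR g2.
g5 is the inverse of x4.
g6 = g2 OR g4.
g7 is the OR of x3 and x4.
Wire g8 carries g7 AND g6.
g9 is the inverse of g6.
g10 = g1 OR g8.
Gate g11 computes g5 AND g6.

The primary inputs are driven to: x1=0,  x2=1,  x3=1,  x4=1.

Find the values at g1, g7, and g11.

g1 = 1; g7 = 1; g11 = 0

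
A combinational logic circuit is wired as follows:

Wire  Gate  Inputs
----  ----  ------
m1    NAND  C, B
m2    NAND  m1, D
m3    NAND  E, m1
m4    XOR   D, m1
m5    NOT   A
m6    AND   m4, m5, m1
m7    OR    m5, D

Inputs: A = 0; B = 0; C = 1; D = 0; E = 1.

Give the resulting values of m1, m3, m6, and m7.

m1 = 1; m3 = 0; m6 = 1; m7 = 1

m1 = C NAND B = 1 NAND 0 = 1
m3 = E NAND m1 = 1 NAND 1 = 0
m4 = D XOR m1 = 0 XOR 1 = 1
m5 = NOT A = NOT 0 = 1
m6 = m4 AND m5 AND m1 = 1 AND 1 AND 1 = 1
m7 = m5 OR D = 1 OR 0 = 1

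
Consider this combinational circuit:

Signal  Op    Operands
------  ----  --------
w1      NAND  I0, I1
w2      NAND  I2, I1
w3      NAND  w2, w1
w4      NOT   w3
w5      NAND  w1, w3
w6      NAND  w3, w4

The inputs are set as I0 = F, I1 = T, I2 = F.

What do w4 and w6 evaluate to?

w1 = I0 NAND I1 = F NAND T = T
w2 = I2 NAND I1 = F NAND T = T
w3 = w2 NAND w1 = T NAND T = F
w4 = NOT w3 = NOT F = T
w6 = w3 NAND w4 = F NAND T = T

w4 = T, w6 = T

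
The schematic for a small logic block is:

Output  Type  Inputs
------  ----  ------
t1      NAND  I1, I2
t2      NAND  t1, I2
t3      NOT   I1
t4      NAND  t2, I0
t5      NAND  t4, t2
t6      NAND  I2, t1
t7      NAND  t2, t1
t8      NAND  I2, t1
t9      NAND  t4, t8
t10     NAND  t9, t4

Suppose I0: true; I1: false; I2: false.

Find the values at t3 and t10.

t3 = true, t10 = true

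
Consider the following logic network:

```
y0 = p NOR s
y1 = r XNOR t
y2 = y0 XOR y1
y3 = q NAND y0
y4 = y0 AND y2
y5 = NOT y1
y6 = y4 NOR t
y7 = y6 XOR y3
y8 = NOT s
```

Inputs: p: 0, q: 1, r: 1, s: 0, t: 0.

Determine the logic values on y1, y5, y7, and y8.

y1 = 0, y5 = 1, y7 = 0, y8 = 1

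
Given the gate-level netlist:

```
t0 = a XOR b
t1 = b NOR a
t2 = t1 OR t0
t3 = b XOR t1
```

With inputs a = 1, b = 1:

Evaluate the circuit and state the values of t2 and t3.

t2 = 0; t3 = 1

t0 = a XOR b = 1 XOR 1 = 0
t1 = b NOR a = 1 NOR 1 = 0
t2 = t1 OR t0 = 0 OR 0 = 0
t3 = b XOR t1 = 1 XOR 0 = 1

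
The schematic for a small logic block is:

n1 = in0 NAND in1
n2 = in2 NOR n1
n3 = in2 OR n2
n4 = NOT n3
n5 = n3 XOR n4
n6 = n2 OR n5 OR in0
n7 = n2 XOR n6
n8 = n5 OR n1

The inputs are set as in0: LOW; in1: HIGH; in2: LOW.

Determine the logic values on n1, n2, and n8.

n1 = in0 NAND in1 = LOW NAND HIGH = HIGH
n2 = in2 NOR n1 = LOW NOR HIGH = LOW
n3 = in2 OR n2 = LOW OR LOW = LOW
n4 = NOT n3 = NOT LOW = HIGH
n5 = n3 XOR n4 = LOW XOR HIGH = HIGH
n8 = n5 OR n1 = HIGH OR HIGH = HIGH

n1 = HIGH, n2 = LOW, n8 = HIGH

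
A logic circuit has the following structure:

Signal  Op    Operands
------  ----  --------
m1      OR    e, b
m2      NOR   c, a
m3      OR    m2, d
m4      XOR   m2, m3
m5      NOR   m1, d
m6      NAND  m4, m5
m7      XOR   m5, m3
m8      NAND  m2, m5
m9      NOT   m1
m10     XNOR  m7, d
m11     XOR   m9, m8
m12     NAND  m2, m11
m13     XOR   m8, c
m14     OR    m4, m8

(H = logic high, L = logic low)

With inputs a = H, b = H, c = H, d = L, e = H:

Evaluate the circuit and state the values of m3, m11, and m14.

m1 = e OR b = H OR H = H
m2 = c NOR a = H NOR H = L
m3 = m2 OR d = L OR L = L
m4 = m2 XOR m3 = L XOR L = L
m5 = m1 NOR d = H NOR L = L
m8 = m2 NAND m5 = L NAND L = H
m9 = NOT m1 = NOT H = L
m11 = m9 XOR m8 = L XOR H = H
m14 = m4 OR m8 = L OR H = H

m3 = L, m11 = H, m14 = H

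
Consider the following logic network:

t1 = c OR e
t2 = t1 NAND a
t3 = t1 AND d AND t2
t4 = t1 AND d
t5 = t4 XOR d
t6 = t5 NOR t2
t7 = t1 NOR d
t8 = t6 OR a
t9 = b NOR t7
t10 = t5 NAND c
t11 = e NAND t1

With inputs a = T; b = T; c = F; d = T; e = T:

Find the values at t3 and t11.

t1 = c OR e = F OR T = T
t2 = t1 NAND a = T NAND T = F
t3 = t1 AND d AND t2 = T AND T AND F = F
t11 = e NAND t1 = T NAND T = F

t3 = F, t11 = F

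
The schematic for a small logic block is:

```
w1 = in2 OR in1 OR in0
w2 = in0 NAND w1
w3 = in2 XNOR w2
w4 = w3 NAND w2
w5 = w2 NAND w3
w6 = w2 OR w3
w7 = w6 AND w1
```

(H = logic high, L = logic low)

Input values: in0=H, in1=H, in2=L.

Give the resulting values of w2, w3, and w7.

w2 = L, w3 = H, w7 = H

w1 = in2 OR in1 OR in0 = L OR H OR H = H
w2 = in0 NAND w1 = H NAND H = L
w3 = in2 XNOR w2 = L XNOR L = H
w6 = w2 OR w3 = L OR H = H
w7 = w6 AND w1 = H AND H = H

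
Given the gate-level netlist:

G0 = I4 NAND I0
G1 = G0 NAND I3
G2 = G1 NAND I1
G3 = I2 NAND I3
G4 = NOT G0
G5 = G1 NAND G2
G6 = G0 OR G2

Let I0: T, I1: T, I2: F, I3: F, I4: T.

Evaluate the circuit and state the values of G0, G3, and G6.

G0 = F; G3 = T; G6 = F

G0 = I4 NAND I0 = T NAND T = F
G1 = G0 NAND I3 = F NAND F = T
G2 = G1 NAND I1 = T NAND T = F
G3 = I2 NAND I3 = F NAND F = T
G6 = G0 OR G2 = F OR F = F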